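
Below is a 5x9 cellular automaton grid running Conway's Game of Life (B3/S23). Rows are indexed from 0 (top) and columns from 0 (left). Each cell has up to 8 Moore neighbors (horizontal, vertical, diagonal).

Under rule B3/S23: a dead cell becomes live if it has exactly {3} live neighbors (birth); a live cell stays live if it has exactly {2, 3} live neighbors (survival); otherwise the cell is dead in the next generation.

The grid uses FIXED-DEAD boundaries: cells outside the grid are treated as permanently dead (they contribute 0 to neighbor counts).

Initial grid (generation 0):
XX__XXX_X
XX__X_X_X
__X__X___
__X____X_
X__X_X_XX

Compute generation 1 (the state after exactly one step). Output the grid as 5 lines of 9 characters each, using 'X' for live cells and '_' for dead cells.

Simulating step by step:
Generation 0 (given above): 20 live cells
Generation 1: 23 live cells
(generation 1 grid is the final answer)

Answer: XX__X_X__
X_XXX_X__
__XX_XXX_
_XXXX__XX
______XXX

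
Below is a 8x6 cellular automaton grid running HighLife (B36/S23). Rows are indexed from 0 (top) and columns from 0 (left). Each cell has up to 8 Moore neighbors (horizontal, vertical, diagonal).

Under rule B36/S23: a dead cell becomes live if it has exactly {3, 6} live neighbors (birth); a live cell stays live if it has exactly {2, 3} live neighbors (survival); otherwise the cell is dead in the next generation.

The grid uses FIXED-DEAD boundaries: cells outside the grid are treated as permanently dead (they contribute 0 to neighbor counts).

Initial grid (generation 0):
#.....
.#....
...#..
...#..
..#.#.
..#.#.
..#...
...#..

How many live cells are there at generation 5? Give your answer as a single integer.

Simulating step by step:
Generation 0 (given above): 10 live cells
Generation 1: 9 live cells
......
......
..#...
..###.
..#.#.
.##...
..#...
......
Generation 2: 10 live cells
......
......
..#...
.##.#.
...##.
.##...
.##...
......
Generation 3: 10 live cells
......
......
.###..
.##.#.
....#.
.#....
.##...
......
Generation 4: 12 live cells
......
..#...
.#.#..
.#..#.
.###..
.##...
.##...
......
Generation 5: 12 live cells
......
..#...
.#.#..
###.#.
#..#..
#.....
.##...
......
Population at generation 5: 12

Answer: 12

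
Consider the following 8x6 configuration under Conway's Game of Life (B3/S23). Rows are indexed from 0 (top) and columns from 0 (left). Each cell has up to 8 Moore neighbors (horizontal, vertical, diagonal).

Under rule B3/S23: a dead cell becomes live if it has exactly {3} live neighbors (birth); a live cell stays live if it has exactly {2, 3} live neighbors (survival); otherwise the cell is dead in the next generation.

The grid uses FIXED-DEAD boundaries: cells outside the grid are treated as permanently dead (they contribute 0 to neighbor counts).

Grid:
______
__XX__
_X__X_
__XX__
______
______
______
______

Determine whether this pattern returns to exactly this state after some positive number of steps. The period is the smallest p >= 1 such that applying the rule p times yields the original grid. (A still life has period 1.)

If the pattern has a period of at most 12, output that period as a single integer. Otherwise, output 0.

Simulating and comparing each generation to the original:
Gen 0 (original, given above): 6 live cells
Gen 1: 6 live cells, MATCHES original -> period = 1

Answer: 1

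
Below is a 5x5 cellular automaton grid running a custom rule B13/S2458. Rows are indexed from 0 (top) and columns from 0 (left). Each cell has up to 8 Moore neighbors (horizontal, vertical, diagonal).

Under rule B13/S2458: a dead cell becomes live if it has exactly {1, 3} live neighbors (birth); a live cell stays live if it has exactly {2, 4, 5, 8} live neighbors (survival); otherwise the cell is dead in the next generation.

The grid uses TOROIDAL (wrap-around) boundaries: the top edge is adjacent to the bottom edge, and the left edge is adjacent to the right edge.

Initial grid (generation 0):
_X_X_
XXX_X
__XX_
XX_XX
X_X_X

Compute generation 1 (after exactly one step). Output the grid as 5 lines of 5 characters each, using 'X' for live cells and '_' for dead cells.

Simulating step by step:
Generation 0 (given above): 15 live cells
Generation 1: 13 live cells
(generation 1 grid is the final answer)

Answer: _X_X_
_XX__
__XX_
XX_XX
X_X_X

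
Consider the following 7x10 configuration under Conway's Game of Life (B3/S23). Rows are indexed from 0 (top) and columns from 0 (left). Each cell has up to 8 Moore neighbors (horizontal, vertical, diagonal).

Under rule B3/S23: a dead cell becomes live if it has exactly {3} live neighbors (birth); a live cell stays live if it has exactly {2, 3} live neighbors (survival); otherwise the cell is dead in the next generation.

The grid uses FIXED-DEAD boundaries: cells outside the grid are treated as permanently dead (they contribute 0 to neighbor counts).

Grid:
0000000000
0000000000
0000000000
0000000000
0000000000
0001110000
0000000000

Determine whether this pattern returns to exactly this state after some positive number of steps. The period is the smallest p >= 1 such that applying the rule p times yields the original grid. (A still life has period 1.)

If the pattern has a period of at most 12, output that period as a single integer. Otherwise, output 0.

Answer: 2

Derivation:
Simulating and comparing each generation to the original:
Gen 0 (original, given above): 3 live cells
Gen 1: 3 live cells, differs from original
Gen 2: 3 live cells, MATCHES original -> period = 2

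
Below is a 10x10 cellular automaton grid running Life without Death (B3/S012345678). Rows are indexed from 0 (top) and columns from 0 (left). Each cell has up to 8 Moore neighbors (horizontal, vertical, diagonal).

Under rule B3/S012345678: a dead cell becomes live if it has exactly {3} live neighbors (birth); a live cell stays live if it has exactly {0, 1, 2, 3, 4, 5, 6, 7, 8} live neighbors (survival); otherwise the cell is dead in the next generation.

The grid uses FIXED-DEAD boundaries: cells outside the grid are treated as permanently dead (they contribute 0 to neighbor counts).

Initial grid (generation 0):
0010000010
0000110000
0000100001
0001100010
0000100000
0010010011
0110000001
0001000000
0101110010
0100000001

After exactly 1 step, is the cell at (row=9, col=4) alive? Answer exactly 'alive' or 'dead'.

Answer: alive

Derivation:
Simulating step by step:
Generation 0 (given above): 25 live cells
Generation 1: 37 live cells
0010000010
0001110000
0000100001
0001110010
0000110011
0111010011
0111000011
0101000000
0101110010
0110100001

Cell (9,4) at generation 1: 1 -> alive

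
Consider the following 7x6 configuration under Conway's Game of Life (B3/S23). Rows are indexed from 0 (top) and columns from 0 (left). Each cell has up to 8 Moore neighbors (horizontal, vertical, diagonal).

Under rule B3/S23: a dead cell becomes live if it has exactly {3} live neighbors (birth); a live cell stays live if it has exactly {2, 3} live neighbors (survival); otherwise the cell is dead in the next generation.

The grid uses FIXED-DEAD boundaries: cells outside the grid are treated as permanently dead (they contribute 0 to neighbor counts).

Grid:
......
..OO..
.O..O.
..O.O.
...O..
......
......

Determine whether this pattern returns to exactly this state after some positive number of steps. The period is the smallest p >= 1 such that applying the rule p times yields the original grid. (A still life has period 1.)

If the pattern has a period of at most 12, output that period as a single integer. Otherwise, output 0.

Simulating and comparing each generation to the original:
Gen 0 (original, given above): 7 live cells
Gen 1: 7 live cells, MATCHES original -> period = 1

Answer: 1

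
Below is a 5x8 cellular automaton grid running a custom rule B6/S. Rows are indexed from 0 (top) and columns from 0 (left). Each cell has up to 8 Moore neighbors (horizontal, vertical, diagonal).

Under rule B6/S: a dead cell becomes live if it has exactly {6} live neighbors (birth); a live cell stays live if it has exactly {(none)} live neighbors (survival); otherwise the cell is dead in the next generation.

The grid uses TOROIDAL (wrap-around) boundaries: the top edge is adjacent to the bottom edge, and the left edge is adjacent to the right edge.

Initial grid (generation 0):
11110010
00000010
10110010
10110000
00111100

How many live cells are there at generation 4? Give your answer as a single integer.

Simulating step by step:
Generation 0 (given above): 17 live cells
Generation 1: 1 live cells
00000000
00000000
00000000
00000000
01000000
Generation 2: 0 live cells
00000000
00000000
00000000
00000000
00000000
Generation 3: 0 live cells
00000000
00000000
00000000
00000000
00000000
Generation 4: 0 live cells
00000000
00000000
00000000
00000000
00000000
Population at generation 4: 0

Answer: 0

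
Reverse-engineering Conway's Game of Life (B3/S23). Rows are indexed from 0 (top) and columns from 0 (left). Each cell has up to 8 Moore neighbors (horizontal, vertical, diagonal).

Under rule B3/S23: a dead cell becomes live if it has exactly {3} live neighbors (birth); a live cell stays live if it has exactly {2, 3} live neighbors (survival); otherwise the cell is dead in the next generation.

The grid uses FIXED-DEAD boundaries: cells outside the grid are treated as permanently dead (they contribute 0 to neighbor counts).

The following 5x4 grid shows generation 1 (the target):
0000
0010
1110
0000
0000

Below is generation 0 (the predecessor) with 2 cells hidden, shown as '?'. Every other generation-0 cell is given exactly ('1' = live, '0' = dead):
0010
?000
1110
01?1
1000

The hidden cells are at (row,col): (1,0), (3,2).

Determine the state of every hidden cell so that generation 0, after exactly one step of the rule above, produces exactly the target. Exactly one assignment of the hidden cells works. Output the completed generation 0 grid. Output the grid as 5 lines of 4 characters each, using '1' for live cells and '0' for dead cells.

Hidden generation-0 cells (in order): (1,0), (3,2).
A hidden cell only influences target cells in its own 3x3 neighborhood. Try each of the 2^2 = 4 assignments, step the completed generation 0 forward once under B3/S23, and compare with the target:
  (1,0)=0 (3,2)=0 -> step reproduces the target at every cell -> ACCEPT
  (1,0)=0 (3,2)=1 -> step gives (2,1)='0' but target has '1' -> reject
  (1,0)=1 (3,2)=0 -> step gives (1,0)='1' but target has '0' -> reject
  (1,0)=1 (3,2)=1 -> step gives (1,0)='1' but target has '0' -> reject
Unique solution: (1,0)=dead, (3,2)=dead.
Check: live-neighbor counts of every cell in the completed generation 0:
0101
2432
2332
4441
1221
Applying B3/S23 to generation 0 with these counts gives:
0000
0010
1110
0000
0000
which matches the target exactly.

Answer: 0010
0000
1110
0101
1000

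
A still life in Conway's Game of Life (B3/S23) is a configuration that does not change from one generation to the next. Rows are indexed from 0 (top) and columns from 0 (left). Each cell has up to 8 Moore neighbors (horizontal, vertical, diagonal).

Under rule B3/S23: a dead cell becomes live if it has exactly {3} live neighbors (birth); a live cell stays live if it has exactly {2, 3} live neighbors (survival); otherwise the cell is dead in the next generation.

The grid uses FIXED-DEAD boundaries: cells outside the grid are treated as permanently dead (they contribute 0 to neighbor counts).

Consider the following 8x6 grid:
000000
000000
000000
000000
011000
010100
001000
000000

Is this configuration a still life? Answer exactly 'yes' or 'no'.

Answer: yes

Derivation:
Compute generation 1 and compare to generation 0 (given above):
Generation 1:
000000
000000
000000
000000
011000
010100
001000
000000
The grids are IDENTICAL -> still life.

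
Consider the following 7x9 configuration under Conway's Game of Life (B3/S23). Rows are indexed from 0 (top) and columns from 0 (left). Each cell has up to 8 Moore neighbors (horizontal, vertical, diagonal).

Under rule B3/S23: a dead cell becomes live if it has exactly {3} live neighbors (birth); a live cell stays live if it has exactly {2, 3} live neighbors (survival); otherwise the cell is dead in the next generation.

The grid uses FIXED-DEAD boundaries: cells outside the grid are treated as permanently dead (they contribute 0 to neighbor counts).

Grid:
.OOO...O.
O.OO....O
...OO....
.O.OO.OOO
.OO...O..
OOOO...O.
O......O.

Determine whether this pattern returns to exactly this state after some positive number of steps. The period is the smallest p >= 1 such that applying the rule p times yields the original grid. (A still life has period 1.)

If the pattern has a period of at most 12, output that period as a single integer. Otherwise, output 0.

Simulating and comparing each generation to the original:
Gen 0 (original, given above): 26 live cells
Gen 1: 19 live cells, differs from original
Gen 2: 15 live cells, differs from original
Gen 3: 15 live cells, differs from original
Gen 4: 16 live cells, differs from original
Gen 5: 13 live cells, differs from original
Gen 6: 16 live cells, differs from original
Gen 7: 15 live cells, differs from original
Gen 8: 16 live cells, differs from original
Gen 9: 14 live cells, differs from original
Gen 10: 16 live cells, differs from original
Gen 11: 14 live cells, differs from original
Gen 12: 13 live cells, differs from original
No period found within 12 steps.

Answer: 0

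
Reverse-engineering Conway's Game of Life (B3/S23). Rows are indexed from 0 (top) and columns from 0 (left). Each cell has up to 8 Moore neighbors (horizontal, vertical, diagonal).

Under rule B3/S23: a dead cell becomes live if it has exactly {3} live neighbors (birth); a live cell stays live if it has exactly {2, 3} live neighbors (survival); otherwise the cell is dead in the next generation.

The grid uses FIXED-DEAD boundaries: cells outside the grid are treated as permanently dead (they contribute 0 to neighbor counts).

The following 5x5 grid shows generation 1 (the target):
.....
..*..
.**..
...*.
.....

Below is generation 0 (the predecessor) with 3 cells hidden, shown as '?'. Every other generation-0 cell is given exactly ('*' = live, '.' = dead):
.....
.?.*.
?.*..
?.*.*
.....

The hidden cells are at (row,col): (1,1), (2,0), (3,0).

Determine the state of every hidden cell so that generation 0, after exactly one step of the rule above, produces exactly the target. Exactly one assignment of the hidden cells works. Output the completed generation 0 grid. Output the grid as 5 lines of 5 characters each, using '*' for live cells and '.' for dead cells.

Answer: .....
.*.*.
..*..
..*.*
.....

Derivation:
Hidden generation-0 cells (in order): (1,1), (2,0), (3,0).
A hidden cell only influences target cells in its own 3x3 neighborhood. Try each of the 2^3 = 8 assignments, step the completed generation 0 forward once under B3/S23, and compare with the target:
  (1,1)=. (2,0)=. (3,0)=. -> step gives (1,2)='.' but target has '*' -> reject
  (1,1)=. (2,0)=. (3,0)=* -> step gives (1,2)='.' but target has '*' -> reject
  (1,1)=. (2,0)=* (3,0)=. -> step gives (1,2)='.' but target has '*' -> reject
  (1,1)=. (2,0)=* (3,0)=* -> step gives (1,2)='.' but target has '*' -> reject
  (1,1)=* (2,0)=. (3,0)=. -> step reproduces the target at every cell -> ACCEPT
  (1,1)=* (2,0)=. (3,0)=* -> step gives (2,1)='.' but target has '*' -> reject
  (1,1)=* (2,0)=* (3,0)=. -> step gives (1,1)='*' but target has '.' -> reject
  (1,1)=* (2,0)=* (3,0)=* -> step gives (1,1)='*' but target has '.' -> reject
Unique solution: (1,1)=live, (2,0)=dead, (3,0)=dead.
Check: live-neighbor counts of every cell in the completed generation 0:
11211
11311
13342
02130
01121
Applying B3/S23 to generation 0 with these counts gives:
.....
..*..
.**..
...*.
.....
which matches the target exactly.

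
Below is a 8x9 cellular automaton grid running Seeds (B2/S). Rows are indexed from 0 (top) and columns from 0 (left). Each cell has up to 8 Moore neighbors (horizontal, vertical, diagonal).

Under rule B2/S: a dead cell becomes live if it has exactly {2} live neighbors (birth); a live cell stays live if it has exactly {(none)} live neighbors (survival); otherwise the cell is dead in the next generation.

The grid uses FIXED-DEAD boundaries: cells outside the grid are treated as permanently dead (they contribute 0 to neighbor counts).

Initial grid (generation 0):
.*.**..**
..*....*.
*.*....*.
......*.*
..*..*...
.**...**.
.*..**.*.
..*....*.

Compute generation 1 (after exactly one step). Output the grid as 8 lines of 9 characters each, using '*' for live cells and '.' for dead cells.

Answer: ......*..
*...*....
...*.....
..**.*...
...*....*
*.......*
*........
.*.***..*

Derivation:
Simulating step by step:
Generation 0 (given above): 24 live cells
Generation 1: 17 live cells
(generation 1 grid is the final answer)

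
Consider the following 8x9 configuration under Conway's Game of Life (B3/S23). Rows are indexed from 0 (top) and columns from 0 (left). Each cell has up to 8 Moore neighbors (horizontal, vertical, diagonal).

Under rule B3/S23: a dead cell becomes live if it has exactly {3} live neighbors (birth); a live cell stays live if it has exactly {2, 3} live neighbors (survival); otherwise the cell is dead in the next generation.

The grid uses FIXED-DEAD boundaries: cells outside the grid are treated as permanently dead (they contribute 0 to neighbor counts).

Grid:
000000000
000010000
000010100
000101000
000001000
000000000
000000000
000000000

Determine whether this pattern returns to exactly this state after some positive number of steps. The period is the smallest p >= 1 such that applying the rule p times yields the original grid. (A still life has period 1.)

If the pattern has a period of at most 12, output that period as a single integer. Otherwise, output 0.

Answer: 2

Derivation:
Simulating and comparing each generation to the original:
Gen 0 (original, given above): 6 live cells
Gen 1: 6 live cells, differs from original
Gen 2: 6 live cells, MATCHES original -> period = 2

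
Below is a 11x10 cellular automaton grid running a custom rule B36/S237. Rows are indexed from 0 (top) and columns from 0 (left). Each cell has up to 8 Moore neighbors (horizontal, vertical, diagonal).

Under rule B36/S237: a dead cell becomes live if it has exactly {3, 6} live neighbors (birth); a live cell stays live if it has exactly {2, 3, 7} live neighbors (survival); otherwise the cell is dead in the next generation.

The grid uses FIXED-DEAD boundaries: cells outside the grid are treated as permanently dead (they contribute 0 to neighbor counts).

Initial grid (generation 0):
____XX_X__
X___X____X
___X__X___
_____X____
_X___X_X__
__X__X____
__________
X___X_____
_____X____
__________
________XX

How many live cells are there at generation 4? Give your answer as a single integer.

Answer: 7

Derivation:
Simulating step by step:
Generation 0 (given above): 19 live cells
Generation 1: 12 live cells
____XX____
___XX_X___
____XX____
____XX____
____XX____
______X___
__________
__________
__________
__________
__________
Generation 2: 12 live cells
___XXX____
___X_XX___
______X___
___X__X___
____X_X___
_____X____
__________
__________
__________
__________
__________
Generation 3: 13 live cells
___X_XX___
___X__X___
____X_XX__
______XX__
____X_X___
_____X____
__________
__________
__________
__________
__________
Generation 4: 7 live cells
____XXX___
___X______
__________
__________
______XX__
_____X____
__________
__________
__________
__________
__________
Population at generation 4: 7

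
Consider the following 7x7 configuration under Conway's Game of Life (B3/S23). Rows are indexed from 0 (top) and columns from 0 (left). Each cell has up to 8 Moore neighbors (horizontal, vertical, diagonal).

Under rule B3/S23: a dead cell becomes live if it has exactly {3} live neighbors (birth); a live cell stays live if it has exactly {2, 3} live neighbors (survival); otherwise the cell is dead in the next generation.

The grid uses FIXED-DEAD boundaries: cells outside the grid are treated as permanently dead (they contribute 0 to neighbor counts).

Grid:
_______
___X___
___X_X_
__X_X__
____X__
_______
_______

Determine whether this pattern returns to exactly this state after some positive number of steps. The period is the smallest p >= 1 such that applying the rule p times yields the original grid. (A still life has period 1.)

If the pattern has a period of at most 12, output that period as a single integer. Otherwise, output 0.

Answer: 2

Derivation:
Simulating and comparing each generation to the original:
Gen 0 (original, given above): 6 live cells
Gen 1: 6 live cells, differs from original
Gen 2: 6 live cells, MATCHES original -> period = 2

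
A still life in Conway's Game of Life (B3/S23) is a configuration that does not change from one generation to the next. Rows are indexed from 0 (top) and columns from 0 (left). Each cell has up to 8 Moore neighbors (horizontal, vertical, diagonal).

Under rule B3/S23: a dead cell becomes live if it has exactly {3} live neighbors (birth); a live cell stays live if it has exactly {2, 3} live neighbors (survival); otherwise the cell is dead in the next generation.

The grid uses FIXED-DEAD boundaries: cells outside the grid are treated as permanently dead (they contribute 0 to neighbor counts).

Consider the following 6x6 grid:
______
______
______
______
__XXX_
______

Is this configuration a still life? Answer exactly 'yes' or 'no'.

Answer: no

Derivation:
Compute generation 1 and compare to generation 0 (given above):
Generation 1:
______
______
______
___X__
___X__
___X__
Cell (3,3) differs: gen0=0 vs gen1=1 -> NOT a still life.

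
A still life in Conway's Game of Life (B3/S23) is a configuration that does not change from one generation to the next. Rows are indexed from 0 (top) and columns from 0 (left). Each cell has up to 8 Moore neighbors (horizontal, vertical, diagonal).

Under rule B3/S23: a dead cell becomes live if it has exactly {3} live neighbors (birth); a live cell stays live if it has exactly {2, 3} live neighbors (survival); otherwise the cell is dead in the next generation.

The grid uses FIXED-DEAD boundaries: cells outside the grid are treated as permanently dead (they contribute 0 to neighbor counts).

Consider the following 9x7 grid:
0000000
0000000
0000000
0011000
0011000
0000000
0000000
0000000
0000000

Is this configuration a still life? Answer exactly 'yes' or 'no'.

Answer: yes

Derivation:
Compute generation 1 and compare to generation 0 (given above):
Generation 1:
0000000
0000000
0000000
0011000
0011000
0000000
0000000
0000000
0000000
The grids are IDENTICAL -> still life.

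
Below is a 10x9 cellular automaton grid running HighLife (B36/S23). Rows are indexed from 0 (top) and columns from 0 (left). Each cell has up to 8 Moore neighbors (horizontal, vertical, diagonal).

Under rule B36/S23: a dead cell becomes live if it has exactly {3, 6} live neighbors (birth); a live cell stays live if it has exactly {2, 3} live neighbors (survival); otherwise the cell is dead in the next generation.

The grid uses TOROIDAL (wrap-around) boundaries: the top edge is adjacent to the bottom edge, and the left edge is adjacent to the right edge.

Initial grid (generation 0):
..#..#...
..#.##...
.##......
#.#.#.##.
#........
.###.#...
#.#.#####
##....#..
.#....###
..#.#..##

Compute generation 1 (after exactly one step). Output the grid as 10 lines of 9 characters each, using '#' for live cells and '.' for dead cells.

Answer: .##..##..
..#.##...
..#.#.#..
#.##....#
#...###.#
..##.#.#.
.#..#..##
..#.....#
.##..##..
####.#..#

Derivation:
Simulating step by step:
Generation 0 (given above): 35 live cells
Generation 1: 39 live cells
(generation 1 grid is the final answer)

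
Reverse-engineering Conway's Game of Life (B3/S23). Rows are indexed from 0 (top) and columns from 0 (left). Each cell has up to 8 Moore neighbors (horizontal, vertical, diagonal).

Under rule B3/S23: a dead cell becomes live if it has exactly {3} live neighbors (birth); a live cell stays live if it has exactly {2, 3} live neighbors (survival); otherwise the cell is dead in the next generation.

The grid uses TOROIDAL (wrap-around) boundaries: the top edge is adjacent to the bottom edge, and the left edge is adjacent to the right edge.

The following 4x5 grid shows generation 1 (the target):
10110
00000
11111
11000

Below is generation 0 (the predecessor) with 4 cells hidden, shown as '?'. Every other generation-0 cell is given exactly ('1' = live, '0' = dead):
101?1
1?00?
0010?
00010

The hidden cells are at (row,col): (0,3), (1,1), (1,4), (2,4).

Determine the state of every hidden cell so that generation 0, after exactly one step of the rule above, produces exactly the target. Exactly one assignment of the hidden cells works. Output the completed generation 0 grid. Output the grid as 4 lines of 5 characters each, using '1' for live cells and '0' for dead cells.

Answer: 10111
11000
00101
00010

Derivation:
Hidden generation-0 cells (in order): (0,3), (1,1), (1,4), (2,4).
A hidden cell only influences target cells in its own 3x3 neighborhood. Try each of the 2^4 = 16 assignments, step the completed generation 0 forward once under B3/S23, and compare with the target:
  (0,3)=0 (1,1)=0 (1,4)=0 (2,4)=0 -> step gives (0,1)='1' but target has '0' -> reject
  (0,3)=0 (1,1)=0 (1,4)=0 (2,4)=1 -> step gives (0,1)='1' but target has '0' -> reject
  (0,3)=0 (1,1)=0 (1,4)=1 (2,4)=0 -> step gives (0,1)='1' but target has '0' -> reject
  (0,3)=0 (1,1)=0 (1,4)=1 (2,4)=1 -> step gives (0,1)='1' but target has '0' -> reject
  (0,3)=0 (1,1)=1 (1,4)=0 (2,4)=0 -> step gives (0,4)='1' but target has '0' -> reject
  (0,3)=0 (1,1)=1 (1,4)=0 (2,4)=1 -> step gives (0,4)='1' but target has '0' -> reject
  (0,3)=0 (1,1)=1 (1,4)=1 (2,4)=0 -> step gives (0,0)='0' but target has '1' -> reject
  (0,3)=0 (1,1)=1 (1,4)=1 (2,4)=1 -> step gives (0,0)='0' but target has '1' -> reject
  (0,3)=1 (1,1)=0 (1,4)=0 (2,4)=0 -> step gives (0,1)='1' but target has '0' -> reject
  (0,3)=1 (1,1)=0 (1,4)=0 (2,4)=1 -> step gives (0,1)='1' but target has '0' -> reject
  (0,3)=1 (1,1)=0 (1,4)=1 (2,4)=0 -> step gives (0,1)='1' but target has '0' -> reject
  (0,3)=1 (1,1)=0 (1,4)=1 (2,4)=1 -> step gives (0,1)='1' but target has '0' -> reject
  (0,3)=1 (1,1)=1 (1,4)=0 (2,4)=0 -> step gives (1,0)='1' but target has '0' -> reject
  (0,3)=1 (1,1)=1 (1,4)=0 (2,4)=1 -> step reproduces the target at every cell -> ACCEPT
  (0,3)=1 (1,1)=1 (1,4)=1 (2,4)=0 -> step gives (0,0)='0' but target has '1' -> reject
  (0,3)=1 (1,1)=1 (1,4)=1 (2,4)=1 -> step gives (0,0)='0' but target has '1' -> reject
Unique solution: (0,3)=live, (1,1)=live, (1,4)=dead, (2,4)=live.
Check: live-neighbor counts of every cell in the completed generation 0:
34334
44455
33232
33455
Applying B3/S23 to generation 0 with these counts gives:
10110
00000
11111
11000
which matches the target exactly.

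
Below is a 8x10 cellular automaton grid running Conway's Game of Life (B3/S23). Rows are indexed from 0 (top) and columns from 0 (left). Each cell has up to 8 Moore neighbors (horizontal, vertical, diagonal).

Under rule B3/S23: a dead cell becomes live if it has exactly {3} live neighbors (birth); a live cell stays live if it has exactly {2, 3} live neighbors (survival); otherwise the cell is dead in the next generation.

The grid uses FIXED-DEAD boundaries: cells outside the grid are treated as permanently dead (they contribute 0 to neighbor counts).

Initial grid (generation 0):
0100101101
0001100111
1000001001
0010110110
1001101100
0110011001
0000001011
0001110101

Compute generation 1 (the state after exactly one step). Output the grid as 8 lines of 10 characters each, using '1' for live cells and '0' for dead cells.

Simulating step by step:
Generation 0 (given above): 36 live cells
Generation 1: 27 live cells
(generation 1 grid is the final answer)

Answer: 0001111101
0001100001
0000001001
0100100010
0000000000
0111100001
0011000001
0000111101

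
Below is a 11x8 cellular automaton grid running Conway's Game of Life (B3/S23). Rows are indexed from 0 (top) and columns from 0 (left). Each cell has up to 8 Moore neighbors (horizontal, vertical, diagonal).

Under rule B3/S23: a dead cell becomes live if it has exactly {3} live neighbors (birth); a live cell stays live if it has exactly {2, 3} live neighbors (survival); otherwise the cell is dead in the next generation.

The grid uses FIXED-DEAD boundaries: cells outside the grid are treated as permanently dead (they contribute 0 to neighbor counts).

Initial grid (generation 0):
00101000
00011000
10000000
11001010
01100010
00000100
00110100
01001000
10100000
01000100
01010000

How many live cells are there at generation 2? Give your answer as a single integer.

Answer: 21

Derivation:
Simulating step by step:
Generation 0 (given above): 24 live cells
Generation 1: 30 live cells
00001000
00011000
11011100
10100100
11100010
01011110
00110100
01001000
10100000
11000000
00100000
Generation 2: 21 live cells
00011000
00100000
11000100
00000110
10000010
10000010
01000010
01001000
10100000
10100000
01000000
Population at generation 2: 21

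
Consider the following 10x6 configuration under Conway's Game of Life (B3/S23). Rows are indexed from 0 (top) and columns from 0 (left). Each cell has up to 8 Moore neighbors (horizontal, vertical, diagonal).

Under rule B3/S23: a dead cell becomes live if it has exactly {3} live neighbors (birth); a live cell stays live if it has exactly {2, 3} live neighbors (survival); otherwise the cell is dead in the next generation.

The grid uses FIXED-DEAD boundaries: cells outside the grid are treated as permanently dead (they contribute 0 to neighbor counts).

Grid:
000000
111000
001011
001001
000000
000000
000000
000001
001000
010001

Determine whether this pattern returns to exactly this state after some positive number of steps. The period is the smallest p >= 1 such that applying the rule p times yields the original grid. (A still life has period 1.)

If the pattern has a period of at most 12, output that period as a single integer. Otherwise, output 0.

Simulating and comparing each generation to the original:
Gen 0 (original, given above): 12 live cells
Gen 1: 10 live cells, differs from original
Gen 2: 9 live cells, differs from original
Gen 3: 8 live cells, differs from original
Gen 4: 7 live cells, differs from original
Gen 5: 9 live cells, differs from original
Gen 6: 5 live cells, differs from original
Gen 7: 3 live cells, differs from original
Gen 8: 2 live cells, differs from original
Gen 9: 0 live cells, differs from original
Gen 10: 0 live cells, differs from original
Gen 11: 0 live cells, differs from original
Gen 12: 0 live cells, differs from original
No period found within 12 steps.

Answer: 0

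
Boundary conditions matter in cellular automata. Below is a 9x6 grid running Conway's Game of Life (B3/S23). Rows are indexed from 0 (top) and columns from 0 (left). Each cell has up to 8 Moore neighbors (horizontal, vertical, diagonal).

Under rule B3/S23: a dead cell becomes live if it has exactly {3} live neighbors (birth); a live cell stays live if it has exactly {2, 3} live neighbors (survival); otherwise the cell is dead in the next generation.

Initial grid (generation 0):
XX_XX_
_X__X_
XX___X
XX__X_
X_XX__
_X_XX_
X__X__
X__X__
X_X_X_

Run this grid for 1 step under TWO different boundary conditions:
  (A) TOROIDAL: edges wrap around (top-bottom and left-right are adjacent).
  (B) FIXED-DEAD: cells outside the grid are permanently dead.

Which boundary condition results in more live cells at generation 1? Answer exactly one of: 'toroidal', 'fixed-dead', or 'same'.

Under TOROIDAL boundary, generation 1:
X___X_
___XX_
__X_X_
___XX_
X_____
XX__XX
XX_X_X
X_XXX_
X_X_X_
Population = 24

Under FIXED-DEAD boundary, generation 1:
XXXXX_
___XXX
__X_XX
___XX_
X_____
XX__X_
XX_X__
X_XXX_
_X_X__
Population = 26

Comparison: toroidal=24, fixed-dead=26 -> fixed-dead

Answer: fixed-dead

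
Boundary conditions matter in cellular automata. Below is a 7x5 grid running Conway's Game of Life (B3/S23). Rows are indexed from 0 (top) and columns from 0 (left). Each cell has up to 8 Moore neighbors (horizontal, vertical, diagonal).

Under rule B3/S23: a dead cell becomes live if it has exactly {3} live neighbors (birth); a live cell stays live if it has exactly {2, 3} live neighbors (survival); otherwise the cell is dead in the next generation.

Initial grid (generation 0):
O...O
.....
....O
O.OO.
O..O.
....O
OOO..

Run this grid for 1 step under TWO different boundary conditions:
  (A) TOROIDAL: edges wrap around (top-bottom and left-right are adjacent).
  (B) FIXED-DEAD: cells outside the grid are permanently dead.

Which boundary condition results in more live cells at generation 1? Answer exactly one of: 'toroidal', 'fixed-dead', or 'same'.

Under TOROIDAL boundary, generation 1:
O...O
O...O
...OO
OOOO.
OOOO.
..OOO
.O.O.
Population = 19

Under FIXED-DEAD boundary, generation 1:
.....
.....
...O.
.OOOO
.OOOO
O.OO.
.O...
Population = 13

Comparison: toroidal=19, fixed-dead=13 -> toroidal

Answer: toroidal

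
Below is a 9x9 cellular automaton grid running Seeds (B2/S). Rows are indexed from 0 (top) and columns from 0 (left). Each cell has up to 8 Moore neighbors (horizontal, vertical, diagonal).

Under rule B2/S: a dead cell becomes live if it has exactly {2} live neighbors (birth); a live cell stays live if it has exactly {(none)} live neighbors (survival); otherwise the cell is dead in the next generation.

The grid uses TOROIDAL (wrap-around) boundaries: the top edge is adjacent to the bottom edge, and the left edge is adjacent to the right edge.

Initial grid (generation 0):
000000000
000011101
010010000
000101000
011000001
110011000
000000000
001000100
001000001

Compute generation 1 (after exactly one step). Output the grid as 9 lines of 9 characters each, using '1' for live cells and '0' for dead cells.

Simulating step by step:
Generation 0 (given above): 19 live cells
Generation 1: 25 live cells
(generation 1 grid is the final answer)

Answer: 100110101
100100010
101000010
000000000
000000100
000100001
101110100
010100010
010100010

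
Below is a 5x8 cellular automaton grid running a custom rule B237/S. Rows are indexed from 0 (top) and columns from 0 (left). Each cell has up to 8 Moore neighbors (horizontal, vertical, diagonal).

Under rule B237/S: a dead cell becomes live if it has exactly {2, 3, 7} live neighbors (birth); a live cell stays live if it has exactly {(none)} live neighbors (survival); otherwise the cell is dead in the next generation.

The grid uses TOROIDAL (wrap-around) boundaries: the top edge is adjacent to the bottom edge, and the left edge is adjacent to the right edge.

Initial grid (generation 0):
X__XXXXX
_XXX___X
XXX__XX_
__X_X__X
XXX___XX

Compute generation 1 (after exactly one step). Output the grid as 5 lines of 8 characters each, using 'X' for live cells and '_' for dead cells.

Simulating step by step:
Generation 0 (given above): 23 live cells
Generation 1: 2 live cells
(generation 1 grid is the final answer)

Answer: ________
________
____X___
_X______
________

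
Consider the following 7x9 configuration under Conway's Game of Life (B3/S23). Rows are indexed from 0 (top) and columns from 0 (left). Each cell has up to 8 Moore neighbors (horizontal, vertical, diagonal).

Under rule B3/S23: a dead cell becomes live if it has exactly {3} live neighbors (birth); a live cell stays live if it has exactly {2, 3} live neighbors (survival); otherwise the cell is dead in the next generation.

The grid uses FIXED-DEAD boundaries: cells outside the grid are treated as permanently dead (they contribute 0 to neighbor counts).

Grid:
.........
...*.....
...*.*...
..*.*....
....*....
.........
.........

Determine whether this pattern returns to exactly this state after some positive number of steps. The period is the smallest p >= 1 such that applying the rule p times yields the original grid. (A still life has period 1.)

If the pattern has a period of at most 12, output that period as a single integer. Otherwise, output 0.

Answer: 2

Derivation:
Simulating and comparing each generation to the original:
Gen 0 (original, given above): 6 live cells
Gen 1: 6 live cells, differs from original
Gen 2: 6 live cells, MATCHES original -> period = 2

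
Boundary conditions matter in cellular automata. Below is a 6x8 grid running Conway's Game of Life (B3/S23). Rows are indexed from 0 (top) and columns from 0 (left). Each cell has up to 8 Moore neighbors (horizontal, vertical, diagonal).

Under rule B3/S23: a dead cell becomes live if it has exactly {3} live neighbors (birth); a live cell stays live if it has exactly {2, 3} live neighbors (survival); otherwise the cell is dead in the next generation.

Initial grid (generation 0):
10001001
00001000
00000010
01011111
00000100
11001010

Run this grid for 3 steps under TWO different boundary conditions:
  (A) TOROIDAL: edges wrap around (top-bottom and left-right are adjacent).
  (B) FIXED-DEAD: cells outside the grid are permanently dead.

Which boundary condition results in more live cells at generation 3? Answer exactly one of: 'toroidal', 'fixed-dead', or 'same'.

Answer: toroidal

Derivation:
Under TOROIDAL boundary, generation 3:
01000000
10000110
11000000
00100000
01100001
10000010
Population = 12

Under FIXED-DEAD boundary, generation 3:
00000000
00000011
00001001
01000001
10001100
01000000
Population = 10

Comparison: toroidal=12, fixed-dead=10 -> toroidal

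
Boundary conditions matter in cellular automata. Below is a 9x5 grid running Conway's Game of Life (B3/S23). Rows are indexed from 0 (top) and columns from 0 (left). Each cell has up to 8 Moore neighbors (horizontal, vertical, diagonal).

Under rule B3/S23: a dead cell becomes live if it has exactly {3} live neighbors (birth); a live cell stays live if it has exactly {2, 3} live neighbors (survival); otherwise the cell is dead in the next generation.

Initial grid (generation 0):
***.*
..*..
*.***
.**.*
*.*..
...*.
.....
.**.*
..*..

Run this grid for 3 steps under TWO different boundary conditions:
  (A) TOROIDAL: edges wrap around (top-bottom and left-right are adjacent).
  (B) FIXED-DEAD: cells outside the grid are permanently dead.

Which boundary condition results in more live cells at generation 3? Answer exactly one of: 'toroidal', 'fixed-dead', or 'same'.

Answer: toroidal

Derivation:
Under TOROIDAL boundary, generation 3:
.*...
*....
.**.*
.....
**.*.
****.
.*.**
.****
*...*
Population = 21

Under FIXED-DEAD boundary, generation 3:
.*.*.
.*..*
....*
...**
..**.
..**.
...**
...**
.....
Population = 15

Comparison: toroidal=21, fixed-dead=15 -> toroidal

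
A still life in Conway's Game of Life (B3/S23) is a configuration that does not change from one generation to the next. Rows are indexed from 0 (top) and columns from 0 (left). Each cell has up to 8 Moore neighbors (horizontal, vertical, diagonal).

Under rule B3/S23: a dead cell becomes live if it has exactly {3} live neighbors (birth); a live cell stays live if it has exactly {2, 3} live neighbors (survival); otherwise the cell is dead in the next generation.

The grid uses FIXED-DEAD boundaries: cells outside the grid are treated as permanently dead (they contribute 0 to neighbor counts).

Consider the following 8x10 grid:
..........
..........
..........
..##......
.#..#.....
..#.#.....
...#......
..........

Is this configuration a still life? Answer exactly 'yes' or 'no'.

Compute generation 1 and compare to generation 0 (given above):
Generation 1:
..........
..........
..........
..##......
.#..#.....
..#.#.....
...#......
..........
The grids are IDENTICAL -> still life.

Answer: yes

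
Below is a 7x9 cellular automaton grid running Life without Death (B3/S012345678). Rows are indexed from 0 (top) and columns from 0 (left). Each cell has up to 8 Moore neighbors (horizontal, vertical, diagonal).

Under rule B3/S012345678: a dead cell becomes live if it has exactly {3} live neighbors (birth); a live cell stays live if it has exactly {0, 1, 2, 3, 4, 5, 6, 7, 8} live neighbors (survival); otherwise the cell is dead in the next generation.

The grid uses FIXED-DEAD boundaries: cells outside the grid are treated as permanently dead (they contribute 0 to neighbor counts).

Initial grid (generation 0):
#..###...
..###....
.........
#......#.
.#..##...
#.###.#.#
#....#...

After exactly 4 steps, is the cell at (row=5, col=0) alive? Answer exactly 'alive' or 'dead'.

Simulating step by step:
Generation 0 (given above): 20 live cells
Generation 1: 30 live cells
#.####...
..####...
...#.....
#......#.
###.####.
#.###.#.#
##.###...
Generation 2: 38 live cells
######...
.#####...
..##.....
#.####.#.
###.#####
#.###.#.#
##.###...
Generation 3: 41 live cells
######...
######...
..##..#..
#.####.##
###.#####
#.###.#.#
##.###...
Generation 4: 44 live cells
######...
#######..
#.##..##.
#.####.##
###.#####
#.###.#.#
##.###...

Cell (5,0) at generation 4: 1 -> alive

Answer: alive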